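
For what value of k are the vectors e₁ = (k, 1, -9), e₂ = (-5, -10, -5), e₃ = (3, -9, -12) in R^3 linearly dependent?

k = 10

The vectors are dependent exactly when the determinant of the matrix with rows e₁, e₂, e₃ vanishes.
Cofactor expansion gives det = 75*k - 750.
Setting this to zero gives k = 10.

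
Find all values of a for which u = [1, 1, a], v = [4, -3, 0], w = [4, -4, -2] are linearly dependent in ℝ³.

Place the vectors as rows of a 3×3 matrix; dependence ⇔ determinant zero.
The determinant works out to 14 - 4*a.
Setting this to zero gives a = 7/2.

a = 7/2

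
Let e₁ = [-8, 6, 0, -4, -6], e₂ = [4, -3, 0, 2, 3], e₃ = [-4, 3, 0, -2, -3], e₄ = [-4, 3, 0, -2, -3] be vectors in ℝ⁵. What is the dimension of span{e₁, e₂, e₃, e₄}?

Form the matrix with e₁, e₂, e₃, e₄ as columns and reduce.
Reduction leaves 1 leading entry, giving rank 1.

dim = 1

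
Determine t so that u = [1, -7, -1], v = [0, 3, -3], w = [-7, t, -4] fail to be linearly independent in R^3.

t = 60

The set is linearly dependent precisely when det[u; v; w] = 0.
Cofactor expansion gives det = 3*t - 180.
This vanishes exactly when t = 60.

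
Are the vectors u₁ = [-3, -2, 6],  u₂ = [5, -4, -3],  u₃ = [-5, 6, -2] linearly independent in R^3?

Row-reduce the matrix whose columns are u₁, u₂, u₃.
The reduction yields 3 nonzero rows, so the rank is 3.
Since rank = 3 (the number of vectors), the set is linearly independent.

linearly independent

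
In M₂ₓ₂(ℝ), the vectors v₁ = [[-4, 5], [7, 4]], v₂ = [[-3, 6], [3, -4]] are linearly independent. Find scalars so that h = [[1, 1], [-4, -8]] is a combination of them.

h = -v₁ + v₂

Take coordinate vectors relative to {E₁₁, E₁₂, E₂₁, E₂₂}.
Write h = c₁v₁ + c₂v₂ and equate components.
Row-reducing the augmented matrix gives the unique coefficients (c₁, c₂) = (-1, 1).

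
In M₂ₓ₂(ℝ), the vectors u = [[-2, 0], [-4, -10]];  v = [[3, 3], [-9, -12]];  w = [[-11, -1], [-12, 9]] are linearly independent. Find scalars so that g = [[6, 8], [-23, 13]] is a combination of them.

g = -4u + 3v + w

Take coordinate vectors relative to {E₁₁, E₁₂, E₂₁, E₂₂}.
Since u, v, w are independent, the coefficients expressing g are uniquely determined by a linear system.
Back-substitution yields (a₁, a₂, a₃) = (-4, 3, 1).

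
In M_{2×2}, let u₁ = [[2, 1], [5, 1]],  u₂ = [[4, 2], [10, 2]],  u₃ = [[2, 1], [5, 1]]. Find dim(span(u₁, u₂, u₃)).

1

Pass to coordinate vectors with respect to the basis {E₁₁, E₁₂, E₂₁, E₂₂}.
Put the 4×3 matrix [u₁|u₂|u₃] into echelon form.
There is 1 pivot column, so rank = 1.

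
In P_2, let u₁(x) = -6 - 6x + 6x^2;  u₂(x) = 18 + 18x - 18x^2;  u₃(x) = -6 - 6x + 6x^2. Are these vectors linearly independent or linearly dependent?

Write each element as a coordinate vector in ℝ³ using {1, x, x^2}.
Two of the vectors are equal, giving an immediate dependence.

linearly dependent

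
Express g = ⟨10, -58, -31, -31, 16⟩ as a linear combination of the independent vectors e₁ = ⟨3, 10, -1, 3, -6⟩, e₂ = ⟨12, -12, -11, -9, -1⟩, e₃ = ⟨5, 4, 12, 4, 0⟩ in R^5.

Write g = c₁e₁ + … + c₃e₃ and equate components.
The system has the unique solution (c₁, c₂, c₃) = (-3, 2, -1).

g = -3e₁ + 2e₂ - e₃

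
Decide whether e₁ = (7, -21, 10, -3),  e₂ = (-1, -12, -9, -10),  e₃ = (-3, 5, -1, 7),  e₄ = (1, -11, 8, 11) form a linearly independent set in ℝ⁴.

Place the vectors as rows of a 4×4 matrix and reduce to echelon form.
The reduction yields 3 nonzero rows, so the rank is 3.
Since rank 3 < 4, the set is linearly dependent.
Indeed e₁ + 2e₃ - e₄ = 0.

linearly dependent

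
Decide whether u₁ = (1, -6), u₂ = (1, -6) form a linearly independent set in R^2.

linearly dependent

Form the 2×2 matrix with these as columns; its determinant is 0.
A zero determinant means the columns are linearly dependent.
Indeed u₁ - u₂ = 0.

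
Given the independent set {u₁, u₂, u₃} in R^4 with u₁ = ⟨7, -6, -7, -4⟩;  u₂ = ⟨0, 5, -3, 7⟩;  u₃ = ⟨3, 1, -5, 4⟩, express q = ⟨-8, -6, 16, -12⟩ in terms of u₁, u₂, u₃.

q = -2u₁ - 4u₂ + 2u₃

Write q = α₁u₁ + … + α₃u₃ and equate components.
Back-substitution yields (α₁, α₂, α₃) = (-2, -4, 2).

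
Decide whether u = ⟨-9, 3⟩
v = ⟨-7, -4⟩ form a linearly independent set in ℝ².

The matrix [u|v] has determinant 57.
A nonzero determinant means the columns are linearly independent.

linearly independent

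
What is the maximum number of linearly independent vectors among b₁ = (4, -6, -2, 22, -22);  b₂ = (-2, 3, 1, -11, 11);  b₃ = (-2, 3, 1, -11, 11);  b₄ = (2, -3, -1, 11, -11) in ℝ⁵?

1

Row-reduce the 4×5 matrix with these as rows.
Reduction leaves 1 leading entry, giving rank 1.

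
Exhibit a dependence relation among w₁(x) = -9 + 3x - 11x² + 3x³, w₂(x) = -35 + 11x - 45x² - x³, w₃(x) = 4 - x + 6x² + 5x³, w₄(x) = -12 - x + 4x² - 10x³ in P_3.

3w₁ - w₂ - 2w₃ = 0

Take coordinates with respect to {1, x, …, x³}.
Row-reduce the matrix with w₁, w₂, w₃, w₄ as columns; the null space gives the coefficients.
The free variable yields coefficients (3, -1, -2, 0) (any nonzero multiple also works).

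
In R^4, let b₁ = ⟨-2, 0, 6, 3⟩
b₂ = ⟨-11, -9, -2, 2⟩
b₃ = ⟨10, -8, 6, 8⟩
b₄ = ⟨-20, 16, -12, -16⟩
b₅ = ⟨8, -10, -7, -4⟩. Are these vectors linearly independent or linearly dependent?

There are 5 vectors in a 4-dimensional space, so they cannot be linearly independent.

linearly dependent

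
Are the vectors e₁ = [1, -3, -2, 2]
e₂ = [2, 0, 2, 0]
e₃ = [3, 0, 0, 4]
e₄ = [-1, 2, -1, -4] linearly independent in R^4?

linearly independent

The matrix [e₁|e₂|e₃|e₄] has determinant 96.
A nonzero determinant means the columns are linearly independent.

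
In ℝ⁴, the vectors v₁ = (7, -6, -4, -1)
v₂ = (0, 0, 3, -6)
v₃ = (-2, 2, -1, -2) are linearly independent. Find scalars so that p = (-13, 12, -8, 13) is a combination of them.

p = -v₁ - 3v₂ + 3v₃

Since v₁, v₂, v₃ are independent, the coefficients expressing p are uniquely determined by a linear system.
Back-substitution yields (a₁, a₂, a₃) = (-1, -3, 3).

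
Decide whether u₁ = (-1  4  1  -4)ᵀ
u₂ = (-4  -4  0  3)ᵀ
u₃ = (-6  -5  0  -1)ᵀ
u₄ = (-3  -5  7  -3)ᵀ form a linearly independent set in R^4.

linearly independent

Row-reduce the matrix whose columns are u₁, u₂, u₃, u₄.
The reduction yields 4 nonzero rows, so the rank is 4.
Since rank = 4 (the number of vectors), the set is linearly independent.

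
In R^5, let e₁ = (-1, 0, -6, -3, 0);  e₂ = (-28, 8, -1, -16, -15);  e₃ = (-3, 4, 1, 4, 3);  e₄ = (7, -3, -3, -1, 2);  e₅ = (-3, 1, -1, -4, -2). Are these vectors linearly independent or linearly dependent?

Form the 5×5 matrix with these as columns; its determinant is 0.
A zero determinant means the columns are linearly dependent.
Indeed e₁ - e₂ - e₃ - 3e₄ + 3e₅ = 0.

linearly dependent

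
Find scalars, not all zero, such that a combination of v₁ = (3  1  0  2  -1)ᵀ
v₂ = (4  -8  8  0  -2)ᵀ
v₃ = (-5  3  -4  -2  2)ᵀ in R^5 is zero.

Row-reduce the matrix with v₁, v₂, v₃ as columns; the null space gives the coefficients.
The free variable yields coefficients (2, 1, 2) (any nonzero multiple also works).

2v₁ + v₂ + 2v₃ = 0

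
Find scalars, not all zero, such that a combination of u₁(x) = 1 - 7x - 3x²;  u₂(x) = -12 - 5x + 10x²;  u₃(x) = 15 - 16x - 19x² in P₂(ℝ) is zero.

Pass to coordinate vectors relative to the basis {1, x, x²}.
Write the vectors as columns of a matrix and find a nonzero vector in its null space.
One solution (up to scaling) is (3, -1, -1).

3u₁ - u₂ - u₃ = 0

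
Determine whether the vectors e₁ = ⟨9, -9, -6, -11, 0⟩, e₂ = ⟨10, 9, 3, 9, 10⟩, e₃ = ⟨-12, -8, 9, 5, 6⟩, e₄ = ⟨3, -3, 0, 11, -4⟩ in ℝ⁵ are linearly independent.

Place the vectors as rows of a 4×5 matrix and reduce to echelon form.
The reduction yields 4 nonzero rows, so the rank is 4.
Since rank = 4 (the number of vectors), the set is linearly independent.

linearly independent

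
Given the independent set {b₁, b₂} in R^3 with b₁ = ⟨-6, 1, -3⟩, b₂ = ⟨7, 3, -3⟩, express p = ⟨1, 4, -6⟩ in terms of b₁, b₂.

p = b₁ + b₂

Set up the augmented matrix [b₁ | b₂ | p] and row-reduce.
Row-reducing the augmented matrix gives the unique coefficients (α₁, α₂) = (1, 1).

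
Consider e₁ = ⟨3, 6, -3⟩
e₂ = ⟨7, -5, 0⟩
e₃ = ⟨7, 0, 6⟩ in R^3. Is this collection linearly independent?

Row-reduce the matrix whose columns are e₁, e₂, e₃.
The reduction yields 3 nonzero rows, so the rank is 3.
Since rank = 3 (the number of vectors), the set is linearly independent.

linearly independent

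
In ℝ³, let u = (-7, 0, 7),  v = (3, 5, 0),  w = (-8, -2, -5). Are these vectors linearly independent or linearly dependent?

Form the 3×3 matrix with these as columns; its determinant is 413.
A nonzero determinant means the columns are linearly independent.

linearly independent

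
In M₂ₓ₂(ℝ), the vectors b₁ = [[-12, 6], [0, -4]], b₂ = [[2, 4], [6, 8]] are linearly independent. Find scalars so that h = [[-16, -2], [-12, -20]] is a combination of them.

h = b₁ - 2b₂

Identify each element with its coordinate vector in ℝ⁴ via {E₁₁, E₁₂, E₂₁, E₂₂}.
Since b₁, b₂ are independent, the coefficients expressing h are uniquely determined by a linear system.
The system has the unique solution (a₁, a₂) = (1, -2).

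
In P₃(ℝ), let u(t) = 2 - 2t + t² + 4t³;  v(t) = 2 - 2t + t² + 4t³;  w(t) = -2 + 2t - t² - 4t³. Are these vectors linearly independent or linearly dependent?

Take coordinates with respect to the standard basis {1, t, …, t³}.
Place the vectors as rows of a 3×4 matrix and reduce to echelon form.
The reduction yields 1 nonzero row, so the rank is 1.
Since rank 1 < 3, the set is linearly dependent.
Indeed u - v = 0.

linearly dependent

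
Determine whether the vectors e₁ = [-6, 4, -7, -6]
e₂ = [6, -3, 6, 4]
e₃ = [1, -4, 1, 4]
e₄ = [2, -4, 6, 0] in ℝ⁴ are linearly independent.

Place the vectors as rows of a 4×4 matrix and reduce to echelon form.
The reduction yields 4 nonzero rows, so the rank is 4.
Since rank = 4 (the number of vectors), the set is linearly independent.

linearly independent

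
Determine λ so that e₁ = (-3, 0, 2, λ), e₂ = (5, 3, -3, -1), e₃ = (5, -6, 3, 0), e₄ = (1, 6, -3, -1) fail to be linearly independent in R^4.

The set is linearly dependent precisely when det[e₁; e₂; e₃; e₄] = 0.
Expanding, det = 54*λ - 9.
Solving 54*λ - 9 = 0 yields λ = 1/6.

λ = 1/6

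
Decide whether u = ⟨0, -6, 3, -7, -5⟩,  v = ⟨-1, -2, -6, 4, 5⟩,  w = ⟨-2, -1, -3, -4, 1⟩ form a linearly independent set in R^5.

linearly independent

Place the vectors as rows of a 3×5 matrix and reduce to echelon form.
The reduction yields 3 nonzero rows, so the rank is 3.
Since rank = 3 (the number of vectors), the set is linearly independent.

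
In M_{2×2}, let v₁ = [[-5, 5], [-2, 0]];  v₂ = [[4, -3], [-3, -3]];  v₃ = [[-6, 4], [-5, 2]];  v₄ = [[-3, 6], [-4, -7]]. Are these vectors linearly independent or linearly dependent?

Take coordinates with respect to the standard basis {E₁₁, E₁₂, E₂₁, E₂₂}.
The matrix [v₁|v₂|v₃|v₄] has determinant -102.
A nonzero determinant means the columns are linearly independent.

linearly independent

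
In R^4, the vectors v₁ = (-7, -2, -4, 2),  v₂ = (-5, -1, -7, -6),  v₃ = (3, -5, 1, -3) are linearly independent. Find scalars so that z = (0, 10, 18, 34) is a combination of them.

z = 2v₁ - 4v₂ - 2v₃

Since v₁, v₂, v₃ are independent, the coefficients expressing z are uniquely determined by a linear system.
The system has the unique solution (α₁, α₂, α₃) = (2, -4, -2).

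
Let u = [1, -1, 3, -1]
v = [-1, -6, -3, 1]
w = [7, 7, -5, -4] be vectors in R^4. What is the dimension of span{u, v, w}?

Apply Gaussian elimination to the matrix whose rows are u, v, w.
Reduction leaves 3 leading entries, giving rank 3.

dim = 3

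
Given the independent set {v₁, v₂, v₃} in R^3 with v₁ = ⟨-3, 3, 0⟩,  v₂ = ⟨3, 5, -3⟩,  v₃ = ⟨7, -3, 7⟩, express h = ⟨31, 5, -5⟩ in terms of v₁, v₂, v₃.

Set up the augmented matrix [v₁ | v₂ | v₃ | h] and row-reduce.
The system has the unique solution (c₁, c₂, c₃) = (-4, 4, 1).

h = -4v₁ + 4v₂ + v₃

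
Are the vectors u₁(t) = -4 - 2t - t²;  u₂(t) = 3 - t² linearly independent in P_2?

Write each element as a coordinate vector in ℝ³ using {1, t, t²}.
Row-reduce the matrix whose columns are u₁, u₂.
The reduction yields 2 nonzero rows, so the rank is 2.
Since rank = 2 (the number of vectors), the set is linearly independent.

linearly independent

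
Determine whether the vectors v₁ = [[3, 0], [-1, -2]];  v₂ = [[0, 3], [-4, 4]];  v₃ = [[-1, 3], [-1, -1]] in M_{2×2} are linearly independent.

linearly independent

Write each element as a coordinate vector in ℝ⁴ using {E₁₁, E₁₂, E₂₁, E₂₂}.
Place the vectors as rows of a 3×4 matrix and reduce to echelon form.
The reduction yields 3 nonzero rows, so the rank is 3.
Since rank = 3 (the number of vectors), the set is linearly independent.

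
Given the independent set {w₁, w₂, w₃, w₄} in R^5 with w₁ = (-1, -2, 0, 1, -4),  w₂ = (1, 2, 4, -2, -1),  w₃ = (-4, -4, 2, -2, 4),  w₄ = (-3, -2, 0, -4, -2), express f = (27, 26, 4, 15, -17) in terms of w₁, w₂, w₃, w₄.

Solve the system with w₁, w₂, w₃, w₄ as columns and f as the right-hand side.
Back-substitution yields (a₁, …, a₄) = (1, 3, -4, -3).

f = w₁ + 3w₂ - 4w₃ - 3w₄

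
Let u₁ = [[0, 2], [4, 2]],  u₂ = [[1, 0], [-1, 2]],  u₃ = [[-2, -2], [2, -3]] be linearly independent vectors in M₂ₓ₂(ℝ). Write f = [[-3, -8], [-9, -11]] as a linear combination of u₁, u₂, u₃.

Work in coordinates with respect to the standard basis {E₁₁, E₁₂, E₂₁, E₂₂}.
Write f = α₁u₁ + … + α₃u₃ and equate components.
Back-substitution yields (α₁, α₂, α₃) = (-3, -1, 1).

f = -3u₁ - u₂ + u₃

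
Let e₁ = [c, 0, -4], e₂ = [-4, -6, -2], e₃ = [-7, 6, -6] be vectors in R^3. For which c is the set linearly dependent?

c = -11/2

Place the vectors as rows of a 3×3 matrix; dependence ⇔ determinant zero.
Expanding, det = 48*c + 264.
Setting this to zero gives c = -11/2.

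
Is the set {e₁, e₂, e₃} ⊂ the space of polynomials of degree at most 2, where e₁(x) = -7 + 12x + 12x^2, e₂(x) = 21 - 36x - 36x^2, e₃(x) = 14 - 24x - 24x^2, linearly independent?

Write each element as a coordinate vector in ℝ³ using {1, x, x^2}.
Row-reduce the matrix whose columns are e₁, e₂, e₃.
The reduction yields 1 nonzero row, so the rank is 1.
Since rank 1 < 3, the set is linearly dependent.
Indeed 3e₁ + e₂ = 0.

linearly dependent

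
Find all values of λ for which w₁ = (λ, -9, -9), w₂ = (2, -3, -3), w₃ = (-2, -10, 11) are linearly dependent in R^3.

Place the vectors as rows of a 3×3 matrix; dependence ⇔ determinant zero.
Expanding, det = 378 - 63*λ.
This vanishes exactly when λ = 6.

λ = 6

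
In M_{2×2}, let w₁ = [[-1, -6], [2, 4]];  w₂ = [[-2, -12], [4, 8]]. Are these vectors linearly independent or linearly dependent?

Write each element as a coordinate vector in ℝ⁴ using {E₁₁, E₁₂, E₂₁, E₂₂}.
Place the vectors as rows of a 2×4 matrix and reduce to echelon form.
The reduction yields 1 nonzero row, so the rank is 1.
Since rank 1 < 2, the set is linearly dependent.

linearly dependent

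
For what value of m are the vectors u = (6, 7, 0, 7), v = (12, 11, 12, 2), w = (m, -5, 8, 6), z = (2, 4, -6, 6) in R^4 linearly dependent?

Dependence holds iff the 4×4 matrix [u v w z] is singular.
The determinant works out to -210*m - 336.
Solving -210*m - 336 = 0 yields m = -8/5.

m = -8/5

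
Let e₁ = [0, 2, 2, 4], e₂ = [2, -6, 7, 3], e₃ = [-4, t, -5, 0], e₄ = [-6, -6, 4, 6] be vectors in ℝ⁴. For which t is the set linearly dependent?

The set is linearly dependent precisely when det[e₁; e₂; e₃; e₄] = 0.
Expanding, det = 588 - 140*t.
Setting this to zero gives t = 21/5.

t = 21/5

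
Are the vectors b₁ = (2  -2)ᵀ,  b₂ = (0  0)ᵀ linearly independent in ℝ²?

One of the vectors is the zero vector, so the set is linearly dependent.

linearly dependent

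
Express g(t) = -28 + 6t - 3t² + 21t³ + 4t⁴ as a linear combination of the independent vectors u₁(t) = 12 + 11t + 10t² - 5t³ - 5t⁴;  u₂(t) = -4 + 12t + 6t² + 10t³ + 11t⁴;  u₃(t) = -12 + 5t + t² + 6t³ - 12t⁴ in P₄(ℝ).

g = -u₁ + u₂ + u₃

Work in coordinates with respect to the standard basis {1, t, …, t⁴}.
Since u₁, u₂, u₃ are independent, the coefficients expressing g are uniquely determined by a linear system.
The system has the unique solution (a₁, a₂, a₃) = (-1, 1, 1).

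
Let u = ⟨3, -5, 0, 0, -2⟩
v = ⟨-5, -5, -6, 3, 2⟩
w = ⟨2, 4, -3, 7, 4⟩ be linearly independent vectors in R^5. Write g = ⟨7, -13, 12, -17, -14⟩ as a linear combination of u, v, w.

Set up the augmented matrix [u | v | w | g] and row-reduce.
Back-substitution yields (c₁, c₂, c₃) = (2, -1, -2).

g = 2u - v - 2w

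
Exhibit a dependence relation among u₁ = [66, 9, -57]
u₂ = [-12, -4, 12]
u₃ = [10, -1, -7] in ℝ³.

Write the vectors as columns of a matrix and find a nonzero vector in its null space.
A generator of the null space is (1, 3, -3).

u₁ + 3u₂ - 3u₃ = 0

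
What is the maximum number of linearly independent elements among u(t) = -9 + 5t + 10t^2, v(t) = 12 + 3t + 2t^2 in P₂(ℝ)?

2

Use coordinates relative to {1, t, t^2}.
Put the 3×2 matrix [u|v] into echelon form.
There are 2 pivot columns, so rank = 2.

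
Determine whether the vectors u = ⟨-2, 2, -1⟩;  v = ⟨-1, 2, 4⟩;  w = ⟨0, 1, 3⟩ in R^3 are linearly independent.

linearly independent

Row-reduce the matrix whose columns are u, v, w.
The reduction yields 3 nonzero rows, so the rank is 3.
Since rank = 3 (the number of vectors), the set is linearly independent.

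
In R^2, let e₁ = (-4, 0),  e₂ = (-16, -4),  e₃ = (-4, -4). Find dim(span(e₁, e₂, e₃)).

dim = 2

Put the 2×3 matrix [e₁|e₂|e₃] into echelon form.
The echelon form has 2 nonzero rows, so the rank is 2.
(With 3 elements in a 2-dimensional space the rank is at most 2.)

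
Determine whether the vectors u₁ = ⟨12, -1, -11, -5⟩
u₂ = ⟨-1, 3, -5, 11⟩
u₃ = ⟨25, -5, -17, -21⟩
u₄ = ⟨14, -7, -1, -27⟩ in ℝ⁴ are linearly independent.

Form the 4×4 matrix with these as columns; its determinant is 0.
A zero determinant means the columns are linearly dependent.

linearly dependent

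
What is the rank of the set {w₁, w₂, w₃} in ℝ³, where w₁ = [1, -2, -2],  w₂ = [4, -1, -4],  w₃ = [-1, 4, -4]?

Put the 3×3 matrix [w₁|w₂|w₃] into echelon form.
Exactly 3 pivots survive; hence the rank is 3.

rank 3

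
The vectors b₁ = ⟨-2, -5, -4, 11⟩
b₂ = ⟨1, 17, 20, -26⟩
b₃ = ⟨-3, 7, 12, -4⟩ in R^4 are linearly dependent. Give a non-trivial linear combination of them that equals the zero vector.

2b₁ + b₂ - b₃ = 0

Row-reduce the matrix with b₁, b₂, b₃ as columns; the null space gives the coefficients.
One solution (up to scaling) is (2, 1, -1).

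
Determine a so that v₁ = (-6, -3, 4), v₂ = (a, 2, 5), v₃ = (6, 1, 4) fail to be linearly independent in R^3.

The vectors are dependent exactly when the determinant of the matrix with rows v₁, v₂, v₃ vanishes.
Expanding, det = 16*a - 156.
Setting this to zero gives a = 39/4.

a = 39/4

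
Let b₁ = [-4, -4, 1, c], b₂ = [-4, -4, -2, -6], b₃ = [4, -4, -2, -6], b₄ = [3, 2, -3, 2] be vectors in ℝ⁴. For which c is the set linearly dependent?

The vectors are dependent exactly when the determinant of the matrix with rows b₁, b₂, b₃, b₄ vanishes.
Cofactor expansion gives det = 128*c + 672.
Solving 128*c + 672 = 0 yields c = -21/4.

c = -21/4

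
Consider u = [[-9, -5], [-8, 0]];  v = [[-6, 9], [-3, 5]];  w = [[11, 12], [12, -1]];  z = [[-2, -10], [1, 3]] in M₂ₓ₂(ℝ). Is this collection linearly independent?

Take coordinates with respect to the standard basis {E₁₁, E₁₂, E₂₁, E₂₂}.
The matrix [u|v|w|z] has determinant -2489.
A nonzero determinant means the columns are linearly independent.

linearly independent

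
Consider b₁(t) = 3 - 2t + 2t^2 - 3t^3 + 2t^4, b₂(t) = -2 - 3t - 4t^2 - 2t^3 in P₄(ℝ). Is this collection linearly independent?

linearly independent

Take coordinates with respect to the standard basis {1, t, …, t^4}.
Row-reduce the matrix whose columns are b₁, b₂.
The reduction yields 2 nonzero rows, so the rank is 2.
Since rank = 2 (the number of vectors), the set is linearly independent.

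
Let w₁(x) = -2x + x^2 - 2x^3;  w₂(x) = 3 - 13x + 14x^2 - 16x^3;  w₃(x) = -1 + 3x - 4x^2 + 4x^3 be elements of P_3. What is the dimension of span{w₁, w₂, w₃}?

dim = 2

Represent each element by its coordinate vector in ℝ⁴.
Row-reduce the 3×4 matrix with these as rows.
Reduction leaves 2 leading entries, giving rank 2.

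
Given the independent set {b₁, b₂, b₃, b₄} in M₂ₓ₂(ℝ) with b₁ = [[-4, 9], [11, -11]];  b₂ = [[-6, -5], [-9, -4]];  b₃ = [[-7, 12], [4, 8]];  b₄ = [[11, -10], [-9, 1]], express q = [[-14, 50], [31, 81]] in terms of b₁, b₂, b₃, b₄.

Identify each element with its coordinate vector in ℝ⁴ via {E₁₁, E₁₂, E₂₁, E₂₂}.
Solve the system with b₁, b₂, b₃, b₄ as columns and q as the right-hand side.
The system has the unique solution (a₁, …, a₄) = (-4, -4, 3, -3).

q = -4b₁ - 4b₂ + 3b₃ - 3b₄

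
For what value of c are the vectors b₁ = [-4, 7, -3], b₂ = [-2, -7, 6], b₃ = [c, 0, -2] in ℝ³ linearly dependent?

The vectors are dependent exactly when the determinant of the matrix with rows b₁, b₂, b₃ vanishes.
The determinant works out to 21*c - 84.
This vanishes exactly when c = 4.

c = 4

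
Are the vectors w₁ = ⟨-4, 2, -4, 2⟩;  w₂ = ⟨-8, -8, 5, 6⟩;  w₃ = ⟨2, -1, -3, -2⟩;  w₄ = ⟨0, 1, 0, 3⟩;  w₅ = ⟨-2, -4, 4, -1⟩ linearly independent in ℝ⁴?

linearly dependent

There are 5 vectors in a 4-dimensional space, so they cannot be linearly independent.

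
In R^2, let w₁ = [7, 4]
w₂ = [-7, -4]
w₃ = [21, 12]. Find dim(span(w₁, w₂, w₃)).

1

Form the matrix with w₁, w₂, w₃ as columns and reduce.
Exactly 1 pivot survives; hence the rank is 1.
(With 3 elements in a 2-dimensional space the rank is at most 2.)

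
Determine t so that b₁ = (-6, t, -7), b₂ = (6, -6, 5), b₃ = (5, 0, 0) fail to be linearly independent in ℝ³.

Dependence holds iff the 3×3 matrix [b₁ b₂ b₃] is singular.
Cofactor expansion gives det = 25*t - 210.
Solving 25*t - 210 = 0 yields t = 42/5.

t = 42/5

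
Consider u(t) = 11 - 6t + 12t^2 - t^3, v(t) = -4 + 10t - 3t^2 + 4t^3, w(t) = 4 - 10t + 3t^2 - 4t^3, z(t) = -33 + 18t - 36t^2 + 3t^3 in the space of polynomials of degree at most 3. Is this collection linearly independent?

linearly dependent

Take coordinates with respect to the standard basis {1, t, …, t^3}.
Form the 4×4 matrix with these as columns; its determinant is 0.
A zero determinant means the columns are linearly dependent.
Indeed v + w = 0.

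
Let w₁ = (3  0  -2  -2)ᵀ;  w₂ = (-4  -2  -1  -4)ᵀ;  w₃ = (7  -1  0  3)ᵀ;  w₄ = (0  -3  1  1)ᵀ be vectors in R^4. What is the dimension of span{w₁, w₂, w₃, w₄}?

Row-reduce the 4×4 matrix with these as rows.
Reduction leaves 3 leading entries, giving rank 3.

3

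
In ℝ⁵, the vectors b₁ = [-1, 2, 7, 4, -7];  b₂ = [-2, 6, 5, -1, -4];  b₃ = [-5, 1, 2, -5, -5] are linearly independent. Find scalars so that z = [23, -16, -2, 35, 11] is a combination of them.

z = 3b₁ - 3b₂ - 4b₃

Write z = a₁b₁ + … + a₃b₃ and equate components.
Back-substitution yields (a₁, a₂, a₃) = (3, -3, -4).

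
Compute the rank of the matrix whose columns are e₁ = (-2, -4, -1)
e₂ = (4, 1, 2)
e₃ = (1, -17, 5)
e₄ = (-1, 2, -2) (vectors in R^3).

Apply Gaussian elimination to the matrix whose rows are e₁, e₂, e₃, e₄.
Reduction leaves 3 leading entries, giving rank 3.
(With 4 elements in a 3-dimensional space the rank is at most 3.)

3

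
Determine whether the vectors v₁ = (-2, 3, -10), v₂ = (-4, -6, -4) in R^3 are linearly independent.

Place the vectors as rows of a 2×3 matrix and reduce to echelon form.
The reduction yields 2 nonzero rows, so the rank is 2.
Since rank = 2 (the number of vectors), the set is linearly independent.

linearly independent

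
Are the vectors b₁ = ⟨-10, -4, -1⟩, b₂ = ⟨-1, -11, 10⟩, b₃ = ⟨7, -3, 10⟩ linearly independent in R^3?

Place the vectors as rows of a 3×3 matrix and reduce to echelon form.
The reduction yields 3 nonzero rows, so the rank is 3.
Since rank = 3 (the number of vectors), the set is linearly independent.

linearly independent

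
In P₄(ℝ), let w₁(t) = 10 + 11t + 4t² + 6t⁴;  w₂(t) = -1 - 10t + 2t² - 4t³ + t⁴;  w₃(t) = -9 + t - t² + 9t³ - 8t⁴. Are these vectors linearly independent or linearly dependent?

Write each element as a coordinate vector in ℝ⁵ using {1, t, …, t⁴}.
Row-reduce the matrix whose columns are w₁, w₂, w₃.
The reduction yields 3 nonzero rows, so the rank is 3.
Since rank = 3 (the number of vectors), the set is linearly independent.

linearly independent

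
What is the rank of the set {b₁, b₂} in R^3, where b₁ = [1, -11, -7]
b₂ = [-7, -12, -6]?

2

Apply Gaussian elimination to the matrix whose rows are b₁, b₂.
Exactly 2 pivots survive; hence the rank is 2.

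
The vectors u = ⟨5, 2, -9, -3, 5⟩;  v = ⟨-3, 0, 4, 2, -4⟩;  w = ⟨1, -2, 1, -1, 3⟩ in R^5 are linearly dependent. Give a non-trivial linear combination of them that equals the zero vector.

u + 2v + w = 0

Set up α₁u + … + α₃w = 0 and solve the homogeneous system.
The free variable yields coefficients (1, 2, 1) (any nonzero multiple also works).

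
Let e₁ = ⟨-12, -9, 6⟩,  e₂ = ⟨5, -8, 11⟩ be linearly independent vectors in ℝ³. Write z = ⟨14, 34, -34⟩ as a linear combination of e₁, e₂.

Write z = a₁e₁ + a₂e₂ and equate components.
Row-reducing the augmented matrix gives the unique coefficients (a₁, a₂) = (-2, -2).

z = -2e₁ - 2e₂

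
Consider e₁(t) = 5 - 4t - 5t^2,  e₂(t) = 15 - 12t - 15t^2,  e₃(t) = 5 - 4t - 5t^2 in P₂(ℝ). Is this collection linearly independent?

Write each element as a coordinate vector in ℝ³ using {1, t, t^2}.
The matrix [e₁|e₂|e₃] has determinant 0.
A zero determinant means the columns are linearly dependent.

linearly dependent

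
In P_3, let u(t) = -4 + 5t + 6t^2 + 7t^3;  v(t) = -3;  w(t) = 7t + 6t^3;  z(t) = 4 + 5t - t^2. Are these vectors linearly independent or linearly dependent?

Take coordinates with respect to the standard basis {1, t, …, t^3}.
Form the 4×4 matrix with these as columns; its determinant is 483.
A nonzero determinant means the columns are linearly independent.

linearly independent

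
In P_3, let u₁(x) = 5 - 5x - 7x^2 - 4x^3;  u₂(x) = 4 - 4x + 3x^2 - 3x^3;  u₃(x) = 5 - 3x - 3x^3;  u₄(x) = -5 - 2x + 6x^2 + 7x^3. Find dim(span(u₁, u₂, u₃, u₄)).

Represent each element by its coordinate vector in ℝ⁴.
Row-reduce the 4×4 matrix with these as rows.
Reduction leaves 4 leading entries, giving rank 4.

dim = 4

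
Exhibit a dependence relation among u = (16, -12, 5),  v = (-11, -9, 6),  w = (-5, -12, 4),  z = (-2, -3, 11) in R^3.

u + 3v - 3w - z = 0

Set up α₁u + … + α₄z = 0 and solve the homogeneous system.
One solution (up to scaling) is (1, 3, -3, -1).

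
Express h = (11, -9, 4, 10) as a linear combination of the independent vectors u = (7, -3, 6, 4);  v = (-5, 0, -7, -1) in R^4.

Solve the system with u, v as columns and h as the right-hand side.
Row-reducing the augmented matrix gives the unique coefficients (α₁, α₂) = (3, 2).

h = 3u + 2v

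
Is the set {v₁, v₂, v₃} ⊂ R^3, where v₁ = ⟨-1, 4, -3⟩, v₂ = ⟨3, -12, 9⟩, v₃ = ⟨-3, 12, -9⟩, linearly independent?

One vector is a scalar multiple of another, so the set is dependent.

linearly dependent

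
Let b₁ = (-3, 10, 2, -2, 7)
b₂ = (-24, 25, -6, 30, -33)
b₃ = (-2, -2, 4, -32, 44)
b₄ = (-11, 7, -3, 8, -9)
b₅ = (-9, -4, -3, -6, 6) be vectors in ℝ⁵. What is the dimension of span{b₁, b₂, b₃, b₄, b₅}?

Row-reduce the 5×5 matrix with these as rows.
There are 3 pivot columns, so rank = 3.

3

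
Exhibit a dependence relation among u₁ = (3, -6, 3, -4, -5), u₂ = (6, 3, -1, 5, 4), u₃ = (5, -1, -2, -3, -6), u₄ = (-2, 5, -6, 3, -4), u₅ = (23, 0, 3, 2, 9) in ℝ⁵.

u₁ - 2u₂ - 2u₃ + 2u₄ + u₅ = 0

Write the vectors as columns of a matrix and find a nonzero vector in its null space.
A generator of the null space is (1, -2, -2, 2, 1).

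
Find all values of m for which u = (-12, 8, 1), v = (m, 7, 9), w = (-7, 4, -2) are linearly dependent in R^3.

Place the vectors as rows of a 3×3 matrix; dependence ⇔ determinant zero.
The determinant works out to 20*m + 145.
Solving 20*m + 145 = 0 yields m = -29/4.

m = -29/4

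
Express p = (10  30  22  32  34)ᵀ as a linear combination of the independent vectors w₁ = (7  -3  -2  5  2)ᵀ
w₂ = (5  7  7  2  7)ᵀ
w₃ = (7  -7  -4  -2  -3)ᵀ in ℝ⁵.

Solve the system with w₁, w₂, w₃ as columns and p as the right-hand side.
Row-reducing the augmented matrix gives the unique coefficients (a₁, a₂, a₃) = (4, 2, -4).

p = 4w₁ + 2w₂ - 4w₃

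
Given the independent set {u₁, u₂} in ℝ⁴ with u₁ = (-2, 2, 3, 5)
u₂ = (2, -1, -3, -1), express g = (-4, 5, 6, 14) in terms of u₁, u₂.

Solve the system with u₁, u₂ as columns and g as the right-hand side.
Back-substitution yields (a₁, a₂) = (3, 1).

g = 3u₁ + u₂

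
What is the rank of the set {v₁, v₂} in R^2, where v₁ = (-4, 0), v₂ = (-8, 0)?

Row-reduce the 2×2 matrix with these as rows.
Reduction leaves 1 leading entry, giving rank 1.

rank 1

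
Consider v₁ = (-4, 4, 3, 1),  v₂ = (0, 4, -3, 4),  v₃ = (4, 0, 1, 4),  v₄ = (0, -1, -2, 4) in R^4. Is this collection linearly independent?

Place the vectors as rows of a 4×4 matrix and reduce to echelon form.
The reduction yields 4 nonzero rows, so the rank is 4.
Since rank = 4 (the number of vectors), the set is linearly independent.

linearly independent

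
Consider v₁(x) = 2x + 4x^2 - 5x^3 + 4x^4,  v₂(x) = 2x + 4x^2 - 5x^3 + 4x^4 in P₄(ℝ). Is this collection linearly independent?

linearly dependent

Take coordinates with respect to the standard basis {1, x, …, x^4}.
Row-reduce the matrix whose columns are v₁, v₂.
The reduction yields 1 nonzero row, so the rank is 1.
Since rank 1 < 2, the set is linearly dependent.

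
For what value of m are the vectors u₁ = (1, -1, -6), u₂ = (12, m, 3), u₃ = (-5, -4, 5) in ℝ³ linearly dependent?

Place the vectors as rows of a 3×3 matrix; dependence ⇔ determinant zero.
The determinant works out to 375 - 25*m.
Setting this to zero gives m = 15.

m = 15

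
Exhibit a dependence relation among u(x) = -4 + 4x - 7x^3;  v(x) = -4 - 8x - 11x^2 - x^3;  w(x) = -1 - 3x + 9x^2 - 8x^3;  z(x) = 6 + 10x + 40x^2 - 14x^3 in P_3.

2v - 2w + z = 0

Write each element as a vector in ℝ⁴ using {1, x, …, x^3}.
Row-reduce the matrix with u, v, w, z as columns; the null space gives the coefficients.
One solution (up to scaling) is (0, 2, -2, 1).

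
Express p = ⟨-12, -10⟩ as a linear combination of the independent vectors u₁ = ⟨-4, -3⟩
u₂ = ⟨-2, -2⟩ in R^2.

p = 2u₁ + 2u₂

Solve the system with u₁, u₂ as columns and p as the right-hand side.
Row-reducing the augmented matrix gives the unique coefficients (a₁, a₂) = (2, 2).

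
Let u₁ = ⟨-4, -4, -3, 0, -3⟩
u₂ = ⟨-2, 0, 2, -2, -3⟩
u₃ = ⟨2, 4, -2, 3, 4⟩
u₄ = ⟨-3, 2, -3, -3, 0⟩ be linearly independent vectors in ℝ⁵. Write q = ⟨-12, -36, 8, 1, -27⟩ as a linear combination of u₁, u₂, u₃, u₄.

q = 4u₁ + u₂ - 3u₃ - 4u₄

Since u₁, u₂, u₃, u₄ are independent, the coefficients expressing q are uniquely determined by a linear system.
Back-substitution yields (α₁, …, α₄) = (4, 1, -3, -4).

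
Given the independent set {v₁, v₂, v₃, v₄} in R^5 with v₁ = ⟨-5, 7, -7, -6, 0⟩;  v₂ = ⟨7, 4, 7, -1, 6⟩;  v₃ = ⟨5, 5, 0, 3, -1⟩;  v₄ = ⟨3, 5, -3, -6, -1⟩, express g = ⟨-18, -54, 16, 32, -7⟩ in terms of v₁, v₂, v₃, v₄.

g = -3v₁ - 2v₂ - 2v₃ - 3v₄

Since v₁, v₂, v₃, v₄ are independent, the coefficients expressing g are uniquely determined by a linear system.
Row-reducing the augmented matrix gives the unique coefficients (c₁, …, c₄) = (-3, -2, -2, -3).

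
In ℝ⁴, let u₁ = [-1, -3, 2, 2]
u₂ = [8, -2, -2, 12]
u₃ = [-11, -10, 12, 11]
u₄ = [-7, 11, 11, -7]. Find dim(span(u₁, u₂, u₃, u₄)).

4

Apply Gaussian elimination to the matrix whose rows are u₁, u₂, u₃, u₄.
The echelon form has 4 nonzero rows, so the rank is 4.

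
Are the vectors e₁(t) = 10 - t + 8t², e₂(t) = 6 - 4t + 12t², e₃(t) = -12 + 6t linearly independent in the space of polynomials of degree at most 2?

linearly independent

Take coordinates with respect to the standard basis {1, t, t²}.
Form the 3×3 matrix with these as columns; its determinant is -672.
A nonzero determinant means the columns are linearly independent.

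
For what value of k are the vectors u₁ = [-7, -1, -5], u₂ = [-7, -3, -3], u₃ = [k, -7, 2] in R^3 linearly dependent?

k = -35/6

The vectors are dependent exactly when the determinant of the matrix with rows u₁, u₂, u₃ vanishes.
The determinant works out to -12*k - 70.
This vanishes exactly when k = -35/6.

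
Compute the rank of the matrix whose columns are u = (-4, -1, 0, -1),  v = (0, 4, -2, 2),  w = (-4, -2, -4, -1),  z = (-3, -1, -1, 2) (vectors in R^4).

Form the matrix with u, v, w, z as columns and reduce.
Exactly 4 pivots survive; hence the rank is 4.

rank 4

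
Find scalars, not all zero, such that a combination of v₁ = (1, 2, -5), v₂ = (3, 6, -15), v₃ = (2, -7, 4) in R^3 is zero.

3v₁ - v₂ = 0

Solve the homogeneous system with v₁, v₂, v₃ as columns by row-reducing the coefficient matrix.
One solution (up to scaling) is (3, -1, 0).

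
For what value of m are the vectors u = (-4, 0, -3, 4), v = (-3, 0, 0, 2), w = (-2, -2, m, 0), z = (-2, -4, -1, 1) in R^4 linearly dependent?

The set is linearly dependent precisely when det[u; v; w; z] = 0.
The determinant works out to 16*m - 34.
Solving 16*m - 34 = 0 yields m = 17/8.

m = 17/8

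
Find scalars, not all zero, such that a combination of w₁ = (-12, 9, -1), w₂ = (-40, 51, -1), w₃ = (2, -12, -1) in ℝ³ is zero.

Write the vectors as columns of a matrix and find a nonzero vector in its null space.
A generator of the null space is (3, -1, -2).

3w₁ - w₂ - 2w₃ = 0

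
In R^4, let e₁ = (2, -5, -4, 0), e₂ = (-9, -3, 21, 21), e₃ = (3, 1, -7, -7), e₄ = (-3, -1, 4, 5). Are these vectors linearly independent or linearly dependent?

linearly dependent

One vector is a scalar multiple of another, so the set is dependent.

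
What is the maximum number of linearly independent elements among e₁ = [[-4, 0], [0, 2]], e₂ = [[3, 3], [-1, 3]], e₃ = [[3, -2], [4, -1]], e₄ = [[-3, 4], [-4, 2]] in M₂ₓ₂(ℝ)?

4

Pass to coordinate vectors with respect to the basis {E₁₁, E₁₂, E₂₁, E₂₂}.
Row-reduce the 4×4 matrix with these as rows.
There are 4 pivot columns, so rank = 4.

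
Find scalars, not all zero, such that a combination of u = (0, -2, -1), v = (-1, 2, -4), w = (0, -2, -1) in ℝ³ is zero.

u - w = 0

Write the vectors as columns of a matrix and find a nonzero vector in its null space.
One solution (up to scaling) is (1, 0, -1).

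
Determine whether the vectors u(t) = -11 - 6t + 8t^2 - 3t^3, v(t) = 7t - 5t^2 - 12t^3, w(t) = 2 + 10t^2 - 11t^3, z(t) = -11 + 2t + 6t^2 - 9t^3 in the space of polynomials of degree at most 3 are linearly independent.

linearly independent

Write each element as a coordinate vector in ℝ⁴ using {1, t, …, t^3}.
The matrix [u|v|w|z] has determinant -10178.
A nonzero determinant means the columns are linearly independent.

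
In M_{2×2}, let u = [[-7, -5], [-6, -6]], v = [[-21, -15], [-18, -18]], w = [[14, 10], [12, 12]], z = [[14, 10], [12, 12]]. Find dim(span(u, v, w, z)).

dim = 1

Pass to coordinate vectors with respect to the basis {E₁₁, E₁₂, E₂₁, E₂₂}.
Form the matrix with u, v, w, z as columns and reduce.
Reduction leaves 1 leading entry, giving rank 1.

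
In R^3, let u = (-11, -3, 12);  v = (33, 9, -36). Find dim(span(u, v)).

Row-reduce the 2×3 matrix with these as rows.
Exactly 1 pivot survives; hence the rank is 1.

1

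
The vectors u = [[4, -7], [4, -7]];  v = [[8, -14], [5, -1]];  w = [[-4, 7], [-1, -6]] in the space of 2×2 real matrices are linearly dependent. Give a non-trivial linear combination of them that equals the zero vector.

u - v - w = 0

Pass to coordinate vectors relative to the basis {E₁₁, E₁₂, E₂₁, E₂₂}.
Write the vectors as columns of a matrix and find a nonzero vector in its null space.
One solution (up to scaling) is (1, -1, -1).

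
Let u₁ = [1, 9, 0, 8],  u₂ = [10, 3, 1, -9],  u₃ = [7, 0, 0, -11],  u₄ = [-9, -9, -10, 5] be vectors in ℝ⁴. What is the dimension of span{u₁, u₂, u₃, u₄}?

Apply Gaussian elimination to the matrix whose rows are u₁, u₂, u₃, u₄.
There are 4 pivot columns, so rank = 4.

dim = 4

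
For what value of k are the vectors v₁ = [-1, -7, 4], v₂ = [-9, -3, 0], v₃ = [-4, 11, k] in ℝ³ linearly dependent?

k = -37/5

Place the vectors as rows of a 3×3 matrix; dependence ⇔ determinant zero.
The determinant works out to -60*k - 444.
Setting this to zero gives k = -37/5.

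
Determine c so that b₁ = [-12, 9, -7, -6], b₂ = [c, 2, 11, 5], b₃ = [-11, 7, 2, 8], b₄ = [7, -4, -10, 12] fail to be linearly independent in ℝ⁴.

c = -39/8

The set is linearly dependent precisely when det[b₁; b₂; b₃; b₄] = 0.
Cofactor expansion gives det = -2120*c - 10335.
Setting this to zero gives c = -39/8.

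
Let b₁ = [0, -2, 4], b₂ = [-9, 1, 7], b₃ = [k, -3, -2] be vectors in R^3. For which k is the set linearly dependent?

k = 8

The vectors are dependent exactly when the determinant of the matrix with rows b₁, b₂, b₃ vanishes.
Cofactor expansion gives det = 144 - 18*k.
Solving 144 - 18*k = 0 yields k = 8.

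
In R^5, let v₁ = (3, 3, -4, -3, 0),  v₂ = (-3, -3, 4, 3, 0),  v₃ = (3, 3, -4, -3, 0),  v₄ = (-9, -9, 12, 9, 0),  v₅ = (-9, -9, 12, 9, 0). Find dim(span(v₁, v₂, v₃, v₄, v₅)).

Apply Gaussian elimination to the matrix whose rows are v₁, v₂, v₃, v₄, v₅.
There is 1 pivot column, so rank = 1.

dim = 1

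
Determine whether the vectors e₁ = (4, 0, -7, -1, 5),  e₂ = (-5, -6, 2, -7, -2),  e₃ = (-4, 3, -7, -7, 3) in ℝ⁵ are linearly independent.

linearly independent

Row-reduce the matrix whose columns are e₁, e₂, e₃.
The reduction yields 3 nonzero rows, so the rank is 3.
Since rank = 3 (the number of vectors), the set is linearly independent.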